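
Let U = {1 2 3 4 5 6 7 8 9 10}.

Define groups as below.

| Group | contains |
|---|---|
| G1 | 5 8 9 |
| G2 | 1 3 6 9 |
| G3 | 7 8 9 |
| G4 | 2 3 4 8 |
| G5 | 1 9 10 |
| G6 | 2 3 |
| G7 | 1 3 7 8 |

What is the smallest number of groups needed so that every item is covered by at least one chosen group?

5

Take {G1, G2, G4, G5, G7}. Their union is {1, 2, 3, 4, 5, 6, 7, 8, 9, 10}, which is all 10 items.
No 4 of the 7 groups cover everything (all 35 combinations miss at least one item), so 5 is optimal.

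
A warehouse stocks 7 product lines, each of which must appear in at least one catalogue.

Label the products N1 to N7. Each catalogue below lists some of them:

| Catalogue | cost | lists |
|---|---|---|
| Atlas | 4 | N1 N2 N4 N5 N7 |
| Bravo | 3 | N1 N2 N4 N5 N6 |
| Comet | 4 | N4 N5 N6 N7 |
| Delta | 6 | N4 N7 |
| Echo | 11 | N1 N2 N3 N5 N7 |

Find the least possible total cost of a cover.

14

Bravo, Echo together cover every product (Bravo ∪ Echo = {N1, N2, N3, N4, N5, N6, N7}); total cost 3 + 11 = 14.
The greedy pick Bravo, Atlas, Echo costs 18; no covering selection beats 14.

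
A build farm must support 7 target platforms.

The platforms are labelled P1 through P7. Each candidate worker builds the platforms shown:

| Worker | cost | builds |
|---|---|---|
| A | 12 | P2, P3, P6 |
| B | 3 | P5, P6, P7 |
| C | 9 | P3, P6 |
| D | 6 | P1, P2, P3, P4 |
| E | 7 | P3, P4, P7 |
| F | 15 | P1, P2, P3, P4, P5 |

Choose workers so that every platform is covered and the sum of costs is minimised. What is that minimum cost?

9

B, D together cover every platform (B ∪ D = {P1, P2, P3, P4, P5, P6, P7}); total cost 3 + 6 = 9.
No covering selection has total cost below 9.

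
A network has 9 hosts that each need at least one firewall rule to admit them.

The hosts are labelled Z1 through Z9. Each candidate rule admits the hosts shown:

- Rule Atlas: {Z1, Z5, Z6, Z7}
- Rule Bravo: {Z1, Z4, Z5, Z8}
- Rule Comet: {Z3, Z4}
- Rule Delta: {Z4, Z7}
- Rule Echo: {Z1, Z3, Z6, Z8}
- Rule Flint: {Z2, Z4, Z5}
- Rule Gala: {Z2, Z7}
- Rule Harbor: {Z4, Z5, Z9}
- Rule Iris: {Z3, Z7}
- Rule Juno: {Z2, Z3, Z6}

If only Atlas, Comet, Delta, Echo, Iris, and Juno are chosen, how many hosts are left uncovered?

1

Union of Atlas, Comet, Delta, Echo, Iris, Juno = {Z1, Z2, Z3, Z4, Z5, Z6, Z7, Z8}.
Not covered: Z9 — 1 host.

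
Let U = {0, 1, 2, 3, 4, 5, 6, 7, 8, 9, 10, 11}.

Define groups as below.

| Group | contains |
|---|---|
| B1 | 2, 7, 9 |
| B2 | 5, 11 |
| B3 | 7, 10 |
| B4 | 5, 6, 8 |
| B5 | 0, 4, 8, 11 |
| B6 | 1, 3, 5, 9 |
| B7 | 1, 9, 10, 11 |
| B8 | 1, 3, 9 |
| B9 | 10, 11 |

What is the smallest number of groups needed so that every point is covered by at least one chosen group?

5

B1, B3, B4, B5, and B6 cover everything between them: the union {0, 1, 2, 3, 4, 5, 6, 7, 8, 9, 10, 11} is all of U.
No 4 of the 9 groups cover everything (all 126 combinations miss at least one point), so 5 is optimal.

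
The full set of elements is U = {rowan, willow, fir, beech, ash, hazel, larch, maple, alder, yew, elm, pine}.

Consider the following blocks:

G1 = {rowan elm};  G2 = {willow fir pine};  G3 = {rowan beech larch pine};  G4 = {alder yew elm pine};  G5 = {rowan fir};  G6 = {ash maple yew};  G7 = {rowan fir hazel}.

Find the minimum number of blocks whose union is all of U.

G2, G3, G4, G6, and G7 cover everything between them: the union {rowan, willow, fir, beech, ash, hazel, larch, maple, alder, yew, elm, pine} is all of U.
No 4 of the 7 blocks cover everything (all 35 combinations miss at least one element), so 5 is optimal.

5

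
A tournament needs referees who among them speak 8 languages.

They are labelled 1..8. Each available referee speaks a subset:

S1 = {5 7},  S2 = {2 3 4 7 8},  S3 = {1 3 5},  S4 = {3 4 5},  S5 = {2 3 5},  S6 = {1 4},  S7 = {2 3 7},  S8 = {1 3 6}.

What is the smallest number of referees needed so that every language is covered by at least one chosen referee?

3

S2 and S4 and S8 together: S2 ∪ S4 ∪ S8 = {1, 2, 3, 4, 5, 6, 7, 8} — every language is covered.
Only S8 contains 6, so S8 is forced; the remaining 5 languages need at least 2 more referees (each remaining referee adds at most 4) — so at least 3 referees are needed, and 3 is optimal.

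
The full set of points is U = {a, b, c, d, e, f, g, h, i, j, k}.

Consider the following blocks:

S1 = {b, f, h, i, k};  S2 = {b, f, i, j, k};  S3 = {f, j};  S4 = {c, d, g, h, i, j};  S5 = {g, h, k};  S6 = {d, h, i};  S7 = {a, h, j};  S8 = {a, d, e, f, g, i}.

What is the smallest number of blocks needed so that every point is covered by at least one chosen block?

S1 and S4 and S8 together: S1 ∪ S4 ∪ S8 = {a, b, c, d, e, f, g, h, i, j, k} — every point is covered.
Only S4 contains c, so S4 is forced; the remaining 5 points need at least 2 more blocks (each remaining block adds at most 3) — so at least 3 blocks are needed, and 3 is optimal.

3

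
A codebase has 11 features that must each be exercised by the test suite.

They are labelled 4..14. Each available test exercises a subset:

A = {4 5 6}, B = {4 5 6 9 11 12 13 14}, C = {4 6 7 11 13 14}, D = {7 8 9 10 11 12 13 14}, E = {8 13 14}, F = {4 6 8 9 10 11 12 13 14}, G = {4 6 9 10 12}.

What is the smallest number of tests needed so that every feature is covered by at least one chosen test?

A and D together: A ∪ D = {4, 5, 6, 7, 8, 9, 10, 11, 12, 13, 14} — every feature is covered.
No single test has all 11 features (the largest, F, has 9), so 2 is optimal.

2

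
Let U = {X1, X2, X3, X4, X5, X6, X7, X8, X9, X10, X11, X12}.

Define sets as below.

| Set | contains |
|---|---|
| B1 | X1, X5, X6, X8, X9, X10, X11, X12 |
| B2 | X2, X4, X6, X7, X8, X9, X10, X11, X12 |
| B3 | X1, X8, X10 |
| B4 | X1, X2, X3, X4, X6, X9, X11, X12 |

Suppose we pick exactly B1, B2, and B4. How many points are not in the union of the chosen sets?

Union of B1, B2, B4 = {X1, X2, X3, X4, X5, X6, X7, X8, X9, X10, X11, X12} — that's every point, so 0 are uncovered.

0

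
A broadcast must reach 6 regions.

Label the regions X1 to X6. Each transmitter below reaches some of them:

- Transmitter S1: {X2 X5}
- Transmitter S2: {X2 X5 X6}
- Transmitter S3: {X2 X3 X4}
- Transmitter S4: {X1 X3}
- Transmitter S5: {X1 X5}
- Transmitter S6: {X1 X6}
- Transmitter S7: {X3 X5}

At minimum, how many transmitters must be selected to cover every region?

3

Take {S2, S3, S6}. Their union is {X1, X2, X3, X4, X5, X6}, which is all 6 regions.
Only S3 contains X4, so S3 is forced; the remaining 3 regions need at least 2 more transmitters (each remaining transmitter adds at most 2) — so at least 3 transmitters are needed, and 3 is optimal.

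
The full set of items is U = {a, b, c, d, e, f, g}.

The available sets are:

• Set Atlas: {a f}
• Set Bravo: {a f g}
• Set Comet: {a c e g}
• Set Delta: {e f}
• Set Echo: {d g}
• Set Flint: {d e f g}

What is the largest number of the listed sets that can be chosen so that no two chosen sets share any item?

2

Atlas, Echo are pairwise disjoint (Atlas={a,f}; Echo={d,g}).
Every remaining set overlaps one of these, and no 3 of the listed sets are pairwise disjoint, so 2 is the maximum.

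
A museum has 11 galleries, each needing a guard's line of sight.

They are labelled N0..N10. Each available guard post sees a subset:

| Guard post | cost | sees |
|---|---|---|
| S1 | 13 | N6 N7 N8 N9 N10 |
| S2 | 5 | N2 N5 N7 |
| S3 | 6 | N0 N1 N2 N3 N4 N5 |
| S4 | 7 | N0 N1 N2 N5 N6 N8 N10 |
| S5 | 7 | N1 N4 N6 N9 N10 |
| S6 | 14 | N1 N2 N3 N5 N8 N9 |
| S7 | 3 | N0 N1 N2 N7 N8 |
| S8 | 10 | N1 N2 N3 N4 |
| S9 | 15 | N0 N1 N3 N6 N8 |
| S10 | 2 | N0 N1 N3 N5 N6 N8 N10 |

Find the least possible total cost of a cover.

12

S5, S7, S10 together cover every gallery (S5 ∪ S7 ∪ S10 = {N0, N1, N2, N3, N4, N5, N6, N7, N8, N9, N10}); total cost 7 + 3 + 2 = 12.
No covering selection has total cost below 12.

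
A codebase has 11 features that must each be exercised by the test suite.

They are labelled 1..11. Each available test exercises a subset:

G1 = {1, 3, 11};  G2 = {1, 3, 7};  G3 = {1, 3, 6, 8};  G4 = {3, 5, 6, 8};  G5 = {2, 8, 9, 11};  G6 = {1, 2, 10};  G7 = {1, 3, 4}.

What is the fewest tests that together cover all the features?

5

G2 and G4 and G5 and G6 and G7 together: G2 ∪ G4 ∪ G5 ∪ G6 ∪ G7 = {1, 2, 3, 4, 5, 6, 7, 8, 9, 10, 11} — every feature is covered.
No 4 of the 7 tests cover everything (all 35 combinations miss at least one feature), so 5 is optimal.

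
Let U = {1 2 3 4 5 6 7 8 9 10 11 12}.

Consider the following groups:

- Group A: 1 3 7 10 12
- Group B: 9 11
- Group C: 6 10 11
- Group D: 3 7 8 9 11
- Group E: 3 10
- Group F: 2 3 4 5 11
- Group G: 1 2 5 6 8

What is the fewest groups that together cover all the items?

4

Take {A, C, D, F}. Their union is {1, 2, 3, 4, 5, 6, 7, 8, 9, 10, 11, 12}, which is all 12 items.
No 3 of the 7 groups cover everything (all 35 combinations miss at least one item), so 4 is optimal.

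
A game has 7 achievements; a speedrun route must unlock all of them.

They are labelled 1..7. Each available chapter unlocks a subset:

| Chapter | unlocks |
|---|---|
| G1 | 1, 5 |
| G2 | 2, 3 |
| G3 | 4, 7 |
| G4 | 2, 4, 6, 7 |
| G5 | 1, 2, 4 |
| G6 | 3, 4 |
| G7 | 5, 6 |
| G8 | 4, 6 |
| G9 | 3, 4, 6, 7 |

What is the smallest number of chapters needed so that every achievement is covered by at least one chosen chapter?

3

G1 and G2 and G9 together: G1 ∪ G2 ∪ G9 = {1, 2, 3, 4, 5, 6, 7} — every achievement is covered.
No 2 of the 9 chapters cover everything (all 36 combinations miss at least one achievement), so 3 is optimal.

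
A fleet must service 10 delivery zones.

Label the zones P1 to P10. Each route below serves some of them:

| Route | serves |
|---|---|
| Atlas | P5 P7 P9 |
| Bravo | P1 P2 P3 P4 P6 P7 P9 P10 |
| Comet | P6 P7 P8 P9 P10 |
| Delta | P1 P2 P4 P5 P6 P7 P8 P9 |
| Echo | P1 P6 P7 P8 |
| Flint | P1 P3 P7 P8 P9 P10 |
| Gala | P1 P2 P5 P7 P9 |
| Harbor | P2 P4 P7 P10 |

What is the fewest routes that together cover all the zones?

Take {Bravo, Delta}. Their union is {P1, P2, P3, P4, P5, P6, P7, P8, P9, P10}, which is all 10 zones.
No single route has all 10 zones (the largest, Bravo, has 8), so 2 is optimal.

2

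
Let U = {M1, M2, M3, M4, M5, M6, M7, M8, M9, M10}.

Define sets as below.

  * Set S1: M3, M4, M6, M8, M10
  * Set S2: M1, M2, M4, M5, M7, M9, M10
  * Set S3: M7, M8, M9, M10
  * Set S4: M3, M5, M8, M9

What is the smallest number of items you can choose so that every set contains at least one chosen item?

2

H = {M4, M8} meets every set (each contains at least one member of H), and |H| = 2.
No single item lies in every set, so at least 2 are needed and 2 is optimal.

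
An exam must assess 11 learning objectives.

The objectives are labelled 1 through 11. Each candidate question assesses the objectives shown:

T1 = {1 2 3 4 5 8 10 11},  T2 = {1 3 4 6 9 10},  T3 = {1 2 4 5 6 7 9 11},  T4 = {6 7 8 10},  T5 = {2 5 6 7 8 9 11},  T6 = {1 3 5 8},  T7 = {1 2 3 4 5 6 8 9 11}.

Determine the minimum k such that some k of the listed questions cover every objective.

2

T4 and T7 together: T4 ∪ T7 = {1, 2, 3, 4, 5, 6, 7, 8, 9, 10, 11} — every objective is covered.
No single question has all 11 objectives (the largest, T7, has 9), so 2 is optimal.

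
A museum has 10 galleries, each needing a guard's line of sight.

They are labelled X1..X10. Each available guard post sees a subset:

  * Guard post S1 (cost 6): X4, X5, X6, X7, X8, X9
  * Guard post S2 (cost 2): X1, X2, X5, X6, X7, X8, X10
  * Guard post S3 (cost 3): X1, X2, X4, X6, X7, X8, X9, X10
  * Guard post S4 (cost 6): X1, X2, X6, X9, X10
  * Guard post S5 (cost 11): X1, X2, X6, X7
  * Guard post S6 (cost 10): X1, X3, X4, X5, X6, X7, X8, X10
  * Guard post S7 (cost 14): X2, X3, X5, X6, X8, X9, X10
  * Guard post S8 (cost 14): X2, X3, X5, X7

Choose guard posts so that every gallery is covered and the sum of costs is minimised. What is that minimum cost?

13

S3, S6 together cover every gallery (S3 ∪ S6 = {X1, X2, X3, X4, X5, X6, X7, X8, X9, X10}); total cost 3 + 10 = 13.
The greedy pick S2, S3, S6 costs 15; no covering selection beats 13.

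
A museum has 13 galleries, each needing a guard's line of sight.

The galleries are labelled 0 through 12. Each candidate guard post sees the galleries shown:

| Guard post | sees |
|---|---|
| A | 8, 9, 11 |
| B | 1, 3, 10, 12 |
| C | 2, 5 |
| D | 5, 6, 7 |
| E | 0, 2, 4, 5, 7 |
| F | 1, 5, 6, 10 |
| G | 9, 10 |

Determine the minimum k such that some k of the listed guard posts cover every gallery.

4

A and B and E and F together: A ∪ B ∪ E ∪ F = {0, 1, 2, 3, 4, 5, 6, 7, 8, 9, 10, 11, 12} — every gallery is covered.
No 3 of the 7 guard posts cover everything (all 35 combinations miss at least one gallery), so 4 is optimal.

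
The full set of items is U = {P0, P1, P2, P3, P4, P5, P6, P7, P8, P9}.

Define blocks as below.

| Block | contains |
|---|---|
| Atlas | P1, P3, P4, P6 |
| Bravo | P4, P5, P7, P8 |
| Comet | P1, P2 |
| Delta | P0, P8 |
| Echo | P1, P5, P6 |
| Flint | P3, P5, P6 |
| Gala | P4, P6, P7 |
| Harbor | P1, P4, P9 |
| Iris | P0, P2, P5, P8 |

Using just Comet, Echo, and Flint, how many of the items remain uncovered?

Union of Comet, Echo, Flint = {P1, P2, P3, P5, P6}.
Not covered: P0, P4, P7, P8, P9 — 5 items.

5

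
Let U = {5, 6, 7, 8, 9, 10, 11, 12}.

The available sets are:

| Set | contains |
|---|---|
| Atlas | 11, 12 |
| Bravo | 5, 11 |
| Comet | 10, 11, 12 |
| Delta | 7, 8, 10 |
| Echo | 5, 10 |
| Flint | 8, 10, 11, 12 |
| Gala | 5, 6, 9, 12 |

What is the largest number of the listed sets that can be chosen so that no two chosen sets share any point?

2

Delta, Gala are pairwise disjoint (Delta={7,8,10}; Gala={5,6,9,12}).
Every remaining set overlaps one of these, and no 3 of the listed sets are pairwise disjoint, so 2 is the maximum.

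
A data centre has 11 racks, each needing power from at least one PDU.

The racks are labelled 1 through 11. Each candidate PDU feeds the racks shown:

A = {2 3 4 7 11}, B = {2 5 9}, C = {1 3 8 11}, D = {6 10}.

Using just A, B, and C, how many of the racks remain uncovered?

2

Union of A, B, C = {1, 2, 3, 4, 5, 7, 8, 9, 11}.
Not covered: 6, 10 — 2 racks.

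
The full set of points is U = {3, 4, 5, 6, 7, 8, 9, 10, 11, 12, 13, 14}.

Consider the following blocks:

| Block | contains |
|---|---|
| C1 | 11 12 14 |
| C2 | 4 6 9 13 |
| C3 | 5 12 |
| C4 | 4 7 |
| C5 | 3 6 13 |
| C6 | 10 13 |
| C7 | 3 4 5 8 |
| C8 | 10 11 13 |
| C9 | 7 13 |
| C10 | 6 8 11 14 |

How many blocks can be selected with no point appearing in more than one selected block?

4

C3, C4, C6, C10 are pairwise disjoint (C3={5,12}; C4={4,7}; C6={10,13}; C10={6,8,11,14}).
Every remaining block overlaps one of these, and no 5 of the listed blocks are pairwise disjoint, so 4 is the maximum.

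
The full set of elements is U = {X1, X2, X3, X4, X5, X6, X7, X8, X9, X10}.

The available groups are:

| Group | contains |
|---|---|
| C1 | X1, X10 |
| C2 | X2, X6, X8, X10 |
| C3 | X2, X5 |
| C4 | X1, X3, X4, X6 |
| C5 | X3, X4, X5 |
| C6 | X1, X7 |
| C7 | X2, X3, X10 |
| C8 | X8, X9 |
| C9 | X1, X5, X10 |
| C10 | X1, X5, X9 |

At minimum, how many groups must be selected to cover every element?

4

C2 and C5 and C6 and C8 together: C2 ∪ C5 ∪ C6 ∪ C8 = {X1, X2, X3, X4, X5, X6, X7, X8, X9, X10} — every element is covered.
No 3 of the 10 groups cover everything (all 120 combinations miss at least one element), so 4 is optimal.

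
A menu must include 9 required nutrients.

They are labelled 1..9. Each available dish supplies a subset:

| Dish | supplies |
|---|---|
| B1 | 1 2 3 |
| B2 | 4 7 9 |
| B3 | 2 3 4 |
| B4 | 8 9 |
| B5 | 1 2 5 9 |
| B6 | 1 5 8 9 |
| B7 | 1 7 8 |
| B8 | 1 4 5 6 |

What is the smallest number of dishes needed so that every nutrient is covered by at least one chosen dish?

4

B3 and B4 and B7 and B8 together: B3 ∪ B4 ∪ B7 ∪ B8 = {1, 2, 3, 4, 5, 6, 7, 8, 9} — every nutrient is covered.
Only B8 contains 6, so B8 is forced; the remaining 5 nutrients need at least 3 more dishes (each remaining dish adds at most 2) — so at least 4 dishes are needed, and 4 is optimal.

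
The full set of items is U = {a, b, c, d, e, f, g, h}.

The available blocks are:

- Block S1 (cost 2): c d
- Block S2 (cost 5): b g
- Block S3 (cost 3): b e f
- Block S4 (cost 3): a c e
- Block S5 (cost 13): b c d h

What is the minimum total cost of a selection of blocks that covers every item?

24

S2, S3, S4, S5 together cover every item (S2 ∪ S3 ∪ S4 ∪ S5 = {a, b, c, d, e, f, g, h}); total cost 5 + 3 + 3 + 13 = 24.
The greedy pick S1, S3, S4, S2, S5 costs 26; no covering selection beats 24.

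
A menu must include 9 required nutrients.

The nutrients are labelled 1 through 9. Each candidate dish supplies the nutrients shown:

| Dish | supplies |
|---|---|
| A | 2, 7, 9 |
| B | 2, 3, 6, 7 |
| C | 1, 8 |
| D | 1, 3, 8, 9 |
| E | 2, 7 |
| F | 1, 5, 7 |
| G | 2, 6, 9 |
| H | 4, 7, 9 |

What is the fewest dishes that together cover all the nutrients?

Take {B, D, F, H}. Their union is {1, 2, 3, 4, 5, 6, 7, 8, 9}, which is all 9 nutrients.
No 3 of the 8 dishes cover everything (all 56 combinations miss at least one nutrient), so 4 is optimal.

4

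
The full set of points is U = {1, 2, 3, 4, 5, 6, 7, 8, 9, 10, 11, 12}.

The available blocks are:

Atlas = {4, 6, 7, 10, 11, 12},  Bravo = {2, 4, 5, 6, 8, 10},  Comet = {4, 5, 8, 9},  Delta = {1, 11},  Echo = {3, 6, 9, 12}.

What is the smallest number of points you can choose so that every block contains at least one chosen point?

Take H = {2, 9, 11}. Each listed block contains at least one of these, so H is a hitting set of size 3.
No choice of 2 points meets every block, so 3 is the minimum.

3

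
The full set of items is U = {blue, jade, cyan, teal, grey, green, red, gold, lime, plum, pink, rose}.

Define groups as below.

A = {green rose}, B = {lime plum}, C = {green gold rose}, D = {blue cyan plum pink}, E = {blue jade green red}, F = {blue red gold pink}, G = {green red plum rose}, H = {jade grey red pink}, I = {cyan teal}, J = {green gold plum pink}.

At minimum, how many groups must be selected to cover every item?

5

Take {B, C, E, H, I}. Their union is {blue, jade, cyan, teal, grey, green, red, gold, lime, plum, pink, rose}, which is all 12 items.
No 4 of the 10 groups cover everything (all 210 combinations miss at least one item), so 5 is optimal.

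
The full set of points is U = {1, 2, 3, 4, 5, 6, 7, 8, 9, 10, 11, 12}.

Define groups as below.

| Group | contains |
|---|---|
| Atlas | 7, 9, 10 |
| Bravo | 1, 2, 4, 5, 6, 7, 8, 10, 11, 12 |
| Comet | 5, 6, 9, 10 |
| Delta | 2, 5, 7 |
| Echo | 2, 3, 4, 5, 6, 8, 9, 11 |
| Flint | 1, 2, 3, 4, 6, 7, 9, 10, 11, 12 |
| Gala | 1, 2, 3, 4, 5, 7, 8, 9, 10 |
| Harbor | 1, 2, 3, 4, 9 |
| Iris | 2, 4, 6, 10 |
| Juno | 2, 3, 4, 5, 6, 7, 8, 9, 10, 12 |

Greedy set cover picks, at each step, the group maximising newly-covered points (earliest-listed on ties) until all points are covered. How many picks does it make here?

Greedy: pick Bravo (covers 10 new) → pick Echo (covers 2 new). Total picks: 2.

2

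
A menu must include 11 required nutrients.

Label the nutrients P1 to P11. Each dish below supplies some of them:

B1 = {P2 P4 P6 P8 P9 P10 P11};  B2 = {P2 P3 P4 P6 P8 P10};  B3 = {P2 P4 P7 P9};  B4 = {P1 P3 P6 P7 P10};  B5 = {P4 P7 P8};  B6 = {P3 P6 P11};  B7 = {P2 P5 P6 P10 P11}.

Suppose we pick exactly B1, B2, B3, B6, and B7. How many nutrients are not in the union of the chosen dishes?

Union of B1, B2, B3, B6, B7 = {P2, P3, P4, P5, P6, P7, P8, P9, P10, P11}.
Not covered: P1 — 1 nutrient.

1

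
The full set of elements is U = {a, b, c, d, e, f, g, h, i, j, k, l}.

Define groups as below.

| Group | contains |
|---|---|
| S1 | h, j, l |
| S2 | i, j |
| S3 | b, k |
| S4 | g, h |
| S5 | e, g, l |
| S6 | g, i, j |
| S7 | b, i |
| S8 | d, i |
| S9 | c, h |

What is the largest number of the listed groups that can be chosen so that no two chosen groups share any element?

4

S2, S3, S5, S9 are pairwise disjoint (S2={i,j}; S3={b,k}; S5={e,g,l}; S9={c,h}).
Every remaining group overlaps one of these, and no 5 of the listed groups are pairwise disjoint, so 4 is the maximum.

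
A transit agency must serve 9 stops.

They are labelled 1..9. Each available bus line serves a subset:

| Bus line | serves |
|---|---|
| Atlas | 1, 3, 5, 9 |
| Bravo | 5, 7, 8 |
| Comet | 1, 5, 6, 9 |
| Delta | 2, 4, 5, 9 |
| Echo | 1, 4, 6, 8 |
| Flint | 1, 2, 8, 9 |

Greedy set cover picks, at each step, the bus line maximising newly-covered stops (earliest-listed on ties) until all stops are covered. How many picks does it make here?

Greedy: pick Atlas (covers 4 new) → pick Echo (covers 3 new) → pick Bravo (covers 1 new) → pick Delta (covers 1 new). Total picks: 4.

4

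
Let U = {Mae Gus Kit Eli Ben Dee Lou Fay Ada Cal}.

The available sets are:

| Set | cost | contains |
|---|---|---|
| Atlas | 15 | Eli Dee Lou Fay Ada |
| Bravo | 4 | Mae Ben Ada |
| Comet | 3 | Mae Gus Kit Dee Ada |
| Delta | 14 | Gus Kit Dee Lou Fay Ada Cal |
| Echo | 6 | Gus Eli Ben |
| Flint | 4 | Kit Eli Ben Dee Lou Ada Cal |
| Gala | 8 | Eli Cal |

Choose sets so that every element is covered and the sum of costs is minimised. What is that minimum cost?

21

Comet, Delta, Flint together cover every element (Comet ∪ Delta ∪ Flint = {Mae, Gus, Kit, Eli, Ben, Dee, Lou, Fay, Ada, Cal}); total cost 3 + 14 + 4 = 21.
No covering selection has total cost below 21.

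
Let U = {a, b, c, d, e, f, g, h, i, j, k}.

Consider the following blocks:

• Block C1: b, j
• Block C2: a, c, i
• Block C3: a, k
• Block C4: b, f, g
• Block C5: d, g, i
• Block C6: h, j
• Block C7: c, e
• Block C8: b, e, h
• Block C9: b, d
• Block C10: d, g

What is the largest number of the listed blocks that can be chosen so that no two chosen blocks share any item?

4

C1, C3, C7, C10 are pairwise disjoint (C1={b,j}; C3={a,k}; C7={c,e}; C10={d,g}).
Every remaining block overlaps one of these, and no 5 of the listed blocks are pairwise disjoint, so 4 is the maximum.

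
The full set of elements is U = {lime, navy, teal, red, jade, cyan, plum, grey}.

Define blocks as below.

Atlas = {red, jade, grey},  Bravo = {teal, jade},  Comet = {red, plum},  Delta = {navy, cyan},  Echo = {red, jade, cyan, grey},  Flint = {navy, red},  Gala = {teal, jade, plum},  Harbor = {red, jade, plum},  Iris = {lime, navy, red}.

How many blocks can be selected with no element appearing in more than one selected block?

3

Bravo, Comet, Delta are pairwise disjoint (Bravo={teal,jade}; Comet={red,plum}; Delta={navy,cyan}).
Every remaining block overlaps one of these, and no 4 of the listed blocks are pairwise disjoint, so 3 is the maximum.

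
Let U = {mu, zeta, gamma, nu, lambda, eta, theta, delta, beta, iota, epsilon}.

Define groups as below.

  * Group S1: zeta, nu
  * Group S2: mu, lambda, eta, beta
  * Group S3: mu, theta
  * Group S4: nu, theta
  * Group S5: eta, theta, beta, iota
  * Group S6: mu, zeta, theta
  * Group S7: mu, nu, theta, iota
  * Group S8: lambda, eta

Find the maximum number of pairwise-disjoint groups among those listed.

3

S1, S3, S8 are pairwise disjoint (S1={zeta,nu}; S3={mu,theta}; S8={lambda,eta}).
Every remaining group overlaps one of these, and no 4 of the listed groups are pairwise disjoint, so 3 is the maximum.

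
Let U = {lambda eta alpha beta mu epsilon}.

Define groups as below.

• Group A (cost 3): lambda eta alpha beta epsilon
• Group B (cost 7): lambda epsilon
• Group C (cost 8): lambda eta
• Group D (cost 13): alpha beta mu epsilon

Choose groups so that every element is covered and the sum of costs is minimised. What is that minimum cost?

16

A, D together cover every element (A ∪ D = {lambda, eta, alpha, beta, mu, epsilon}); total cost 3 + 13 = 16.
No covering selection has total cost below 16.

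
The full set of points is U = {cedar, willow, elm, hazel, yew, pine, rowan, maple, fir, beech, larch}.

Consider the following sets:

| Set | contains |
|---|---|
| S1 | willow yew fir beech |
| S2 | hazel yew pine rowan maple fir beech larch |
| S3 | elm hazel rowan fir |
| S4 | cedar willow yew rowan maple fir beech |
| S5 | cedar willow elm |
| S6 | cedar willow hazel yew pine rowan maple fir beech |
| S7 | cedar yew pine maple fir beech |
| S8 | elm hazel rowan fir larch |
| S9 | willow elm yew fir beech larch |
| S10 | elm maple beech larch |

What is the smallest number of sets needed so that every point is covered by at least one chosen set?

Take {S2, S5}. Their union is {cedar, willow, elm, hazel, yew, pine, rowan, maple, fir, beech, larch}, which is all 11 points.
No single set has all 11 points (the largest, S6, has 9), so 2 is optimal.

2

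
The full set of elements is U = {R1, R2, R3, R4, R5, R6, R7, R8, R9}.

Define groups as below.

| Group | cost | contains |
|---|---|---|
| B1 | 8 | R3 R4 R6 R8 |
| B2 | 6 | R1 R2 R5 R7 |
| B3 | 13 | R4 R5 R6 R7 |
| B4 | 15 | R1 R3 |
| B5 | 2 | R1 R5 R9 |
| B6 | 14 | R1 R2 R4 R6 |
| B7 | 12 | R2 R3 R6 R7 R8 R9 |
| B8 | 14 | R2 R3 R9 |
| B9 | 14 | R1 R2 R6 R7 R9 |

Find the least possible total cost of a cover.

16

B1, B2, B5 together cover every element (B1 ∪ B2 ∪ B5 = {R1, R2, R3, R4, R5, R6, R7, R8, R9}); total cost 8 + 6 + 2 = 16.
No covering selection has total cost below 16.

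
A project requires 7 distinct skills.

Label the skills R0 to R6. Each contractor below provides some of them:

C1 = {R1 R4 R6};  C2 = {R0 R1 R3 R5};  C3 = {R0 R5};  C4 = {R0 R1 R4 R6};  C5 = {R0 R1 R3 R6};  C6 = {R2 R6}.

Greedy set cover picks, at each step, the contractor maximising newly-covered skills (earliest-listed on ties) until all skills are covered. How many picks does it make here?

Greedy: pick C2 (covers 4 new) → pick C1 (covers 2 new) → pick C6 (covers 1 new). Total picks: 3.

3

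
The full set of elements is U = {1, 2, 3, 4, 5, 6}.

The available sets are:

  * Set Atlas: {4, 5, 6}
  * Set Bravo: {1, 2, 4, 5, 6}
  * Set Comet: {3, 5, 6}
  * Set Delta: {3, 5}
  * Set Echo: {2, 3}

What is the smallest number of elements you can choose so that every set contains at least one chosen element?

H = {2, 5} meets every set (each contains at least one member of H), and |H| = 2.
The sets Atlas, Echo are pairwise disjoint, so any hitting set needs a separate element for each — at least 2. Hence 2 is optimal.

2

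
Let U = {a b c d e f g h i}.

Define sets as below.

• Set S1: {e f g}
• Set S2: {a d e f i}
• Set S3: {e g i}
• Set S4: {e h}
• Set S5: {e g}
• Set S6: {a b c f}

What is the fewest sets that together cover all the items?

S1, S2, S4, and S6 cover everything between them: the union {a, b, c, d, e, f, g, h, i} is all of U.
No 3 of the 6 sets cover everything (all 20 combinations miss at least one item), so 4 is optimal.

4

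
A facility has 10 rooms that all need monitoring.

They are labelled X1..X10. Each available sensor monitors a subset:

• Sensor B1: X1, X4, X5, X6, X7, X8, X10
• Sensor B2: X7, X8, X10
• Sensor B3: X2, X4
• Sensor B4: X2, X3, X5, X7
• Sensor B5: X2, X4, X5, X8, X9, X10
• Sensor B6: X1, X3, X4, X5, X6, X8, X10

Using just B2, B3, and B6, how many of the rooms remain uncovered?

Union of B2, B3, B6 = {X1, X2, X3, X4, X5, X6, X7, X8, X10}.
Not covered: X9 — 1 room.

1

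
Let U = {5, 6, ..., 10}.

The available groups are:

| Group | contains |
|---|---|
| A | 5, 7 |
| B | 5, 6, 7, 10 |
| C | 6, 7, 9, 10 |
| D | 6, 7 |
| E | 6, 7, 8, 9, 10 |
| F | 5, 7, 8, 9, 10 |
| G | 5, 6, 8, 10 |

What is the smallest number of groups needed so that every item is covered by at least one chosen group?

Take {C, G}. Their union is {5, 6, 7, 8, 9, 10}, which is all 6 items.
No single group has all 6 items (the largest, E, has 5), so 2 is optimal.

2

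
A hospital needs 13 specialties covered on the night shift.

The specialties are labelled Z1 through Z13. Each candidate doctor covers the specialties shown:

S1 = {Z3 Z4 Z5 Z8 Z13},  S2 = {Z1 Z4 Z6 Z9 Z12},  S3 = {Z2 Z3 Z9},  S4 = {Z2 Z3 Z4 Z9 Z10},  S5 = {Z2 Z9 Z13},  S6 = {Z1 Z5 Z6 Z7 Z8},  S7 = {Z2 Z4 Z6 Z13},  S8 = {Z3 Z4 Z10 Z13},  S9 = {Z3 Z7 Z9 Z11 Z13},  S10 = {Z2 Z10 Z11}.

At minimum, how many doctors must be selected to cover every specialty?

4

S1 and S2 and S4 and S9 together: S1 ∪ S2 ∪ S4 ∪ S9 = {Z1, Z2, Z3, Z4, Z5, Z6, Z7, Z8, Z9, Z10, Z11, Z12, Z13} — every specialty is covered.
No 3 of the 10 doctors cover everything (all 120 combinations miss at least one specialty), so 4 is optimal.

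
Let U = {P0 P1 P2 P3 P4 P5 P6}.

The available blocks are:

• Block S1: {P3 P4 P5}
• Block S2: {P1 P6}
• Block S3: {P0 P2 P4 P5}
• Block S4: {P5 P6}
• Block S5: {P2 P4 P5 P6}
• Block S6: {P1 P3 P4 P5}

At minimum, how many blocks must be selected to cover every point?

Take {S1, S2, S3}. Their union is {P0, P1, P2, P3, P4, P5, P6}, which is all 7 points.
Only S3 contains P0, so S3 is forced; the remaining 3 points need at least 2 more blocks (each remaining block adds at most 2) — so at least 3 blocks are needed, and 3 is optimal.

3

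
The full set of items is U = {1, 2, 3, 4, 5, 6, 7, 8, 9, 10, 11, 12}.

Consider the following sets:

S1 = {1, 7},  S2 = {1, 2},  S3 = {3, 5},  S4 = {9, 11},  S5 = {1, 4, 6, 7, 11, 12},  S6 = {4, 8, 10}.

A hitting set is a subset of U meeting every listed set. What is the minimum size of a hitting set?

4

The 4 items {1, 3, 10, 11} hit every set.
The sets S2, S3, S4, S6 are pairwise disjoint, so any hitting set needs a separate item for each — at least 4. Hence 4 is optimal.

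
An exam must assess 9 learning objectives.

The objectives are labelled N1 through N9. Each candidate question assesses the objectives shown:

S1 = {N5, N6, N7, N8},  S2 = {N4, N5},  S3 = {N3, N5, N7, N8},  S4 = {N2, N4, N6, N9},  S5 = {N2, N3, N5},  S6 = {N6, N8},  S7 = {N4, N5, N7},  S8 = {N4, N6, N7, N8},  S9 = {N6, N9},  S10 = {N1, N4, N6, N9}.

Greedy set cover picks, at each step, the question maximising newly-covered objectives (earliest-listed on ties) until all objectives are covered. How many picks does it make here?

4

Greedy: pick S1 (covers 4 new) → pick S4 (covers 3 new) → pick S3 (covers 1 new) → pick S10 (covers 1 new). Total picks: 4.
(The true minimum cover uses only 3 questions, so greedy is not optimal here.)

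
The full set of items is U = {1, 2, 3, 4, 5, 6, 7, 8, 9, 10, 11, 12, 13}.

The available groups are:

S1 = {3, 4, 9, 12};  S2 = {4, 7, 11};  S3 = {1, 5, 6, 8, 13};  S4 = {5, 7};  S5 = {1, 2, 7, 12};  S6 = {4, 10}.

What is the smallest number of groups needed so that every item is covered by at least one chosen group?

S1 and S2 and S3 and S5 and S6 together: S1 ∪ S2 ∪ S3 ∪ S5 ∪ S6 = {1, 2, 3, 4, 5, 6, 7, 8, 9, 10, 11, 12, 13} — every item is covered.
No 4 of the 6 groups cover everything (all 15 combinations miss at least one item), so 5 is optimal.

5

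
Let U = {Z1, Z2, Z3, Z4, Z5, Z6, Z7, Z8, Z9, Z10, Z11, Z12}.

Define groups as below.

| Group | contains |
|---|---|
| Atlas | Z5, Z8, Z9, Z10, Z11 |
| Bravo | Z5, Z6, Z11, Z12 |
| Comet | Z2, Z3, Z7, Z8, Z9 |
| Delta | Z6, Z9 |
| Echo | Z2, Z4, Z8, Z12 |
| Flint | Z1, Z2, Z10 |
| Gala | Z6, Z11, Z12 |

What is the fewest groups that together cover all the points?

Bravo, Comet, Echo, and Flint cover everything between them: the union {Z1, Z2, Z3, Z4, Z5, Z6, Z7, Z8, Z9, Z10, Z11, Z12} is all of U.
Only Flint contains Z1, so Flint is forced; the remaining 9 points need at least 3 more groups (each remaining group adds at most 4) — so at least 4 groups are needed, and 4 is optimal.

4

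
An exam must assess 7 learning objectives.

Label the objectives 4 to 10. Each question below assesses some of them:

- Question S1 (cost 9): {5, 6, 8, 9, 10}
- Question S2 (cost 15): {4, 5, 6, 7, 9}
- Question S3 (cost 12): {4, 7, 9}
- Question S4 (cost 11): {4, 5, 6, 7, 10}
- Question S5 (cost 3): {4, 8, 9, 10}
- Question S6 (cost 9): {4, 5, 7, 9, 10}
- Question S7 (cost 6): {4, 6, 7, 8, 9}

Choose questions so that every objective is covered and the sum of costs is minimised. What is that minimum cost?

14

S4, S5 together cover every objective (S4 ∪ S5 = {4, 5, 6, 7, 8, 9, 10}); total cost 11 + 3 = 14.
The greedy pick S5, S7, S1 costs 18; no covering selection beats 14.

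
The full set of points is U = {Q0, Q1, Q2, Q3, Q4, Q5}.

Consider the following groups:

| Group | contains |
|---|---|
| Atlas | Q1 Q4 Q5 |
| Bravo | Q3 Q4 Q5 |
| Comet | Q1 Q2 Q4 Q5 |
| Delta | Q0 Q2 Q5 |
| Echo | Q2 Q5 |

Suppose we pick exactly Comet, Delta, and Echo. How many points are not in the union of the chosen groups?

1

Union of Comet, Delta, Echo = {Q0, Q1, Q2, Q4, Q5}.
Not covered: Q3 — 1 point.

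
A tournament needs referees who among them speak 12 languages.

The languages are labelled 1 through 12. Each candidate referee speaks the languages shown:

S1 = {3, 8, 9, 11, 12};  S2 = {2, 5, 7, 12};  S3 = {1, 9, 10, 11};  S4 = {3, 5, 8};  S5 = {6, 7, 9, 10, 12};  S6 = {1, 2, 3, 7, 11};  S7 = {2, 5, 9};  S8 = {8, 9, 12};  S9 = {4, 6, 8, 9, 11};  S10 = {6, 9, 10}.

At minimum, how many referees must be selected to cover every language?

Take {S2, S3, S4, S9}. Their union is {1, 2, 3, 4, 5, 6, 7, 8, 9, 10, 11, 12}, which is all 12 languages.
No 3 of the 10 referees cover everything (all 120 combinations miss at least one language), so 4 is optimal.

4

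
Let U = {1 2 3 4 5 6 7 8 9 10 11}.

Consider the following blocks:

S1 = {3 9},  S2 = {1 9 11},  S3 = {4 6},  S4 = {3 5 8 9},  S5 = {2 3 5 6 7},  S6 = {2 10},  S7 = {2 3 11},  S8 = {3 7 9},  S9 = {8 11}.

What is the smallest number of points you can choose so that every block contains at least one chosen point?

The 4 points {2, 3, 6, 11} hit every block.
The blocks S3, S6, S8, S9 are pairwise disjoint, so any hitting set needs a separate point for each — at least 4. Hence 4 is optimal.

4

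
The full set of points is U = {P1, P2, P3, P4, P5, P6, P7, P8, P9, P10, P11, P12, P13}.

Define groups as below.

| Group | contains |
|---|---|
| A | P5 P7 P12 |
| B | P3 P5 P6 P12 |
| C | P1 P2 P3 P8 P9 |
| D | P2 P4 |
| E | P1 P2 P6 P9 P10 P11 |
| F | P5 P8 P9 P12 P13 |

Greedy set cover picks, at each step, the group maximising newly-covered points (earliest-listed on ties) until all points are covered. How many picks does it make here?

Greedy: pick E (covers 6 new) → pick F (covers 4 new) → pick A (covers 1 new) → pick B (covers 1 new) → pick D (covers 1 new). Total picks: 5.

5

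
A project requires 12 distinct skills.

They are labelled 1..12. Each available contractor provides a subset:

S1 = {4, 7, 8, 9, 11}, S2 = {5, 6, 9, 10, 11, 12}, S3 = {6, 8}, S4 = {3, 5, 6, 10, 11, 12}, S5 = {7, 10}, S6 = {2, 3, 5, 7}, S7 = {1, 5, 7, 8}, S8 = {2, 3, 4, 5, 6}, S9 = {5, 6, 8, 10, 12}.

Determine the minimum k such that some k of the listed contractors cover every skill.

3

Take {S2, S7, S8}. Their union is {1, 2, 3, 4, 5, 6, 7, 8, 9, 10, 11, 12}, which is all 12 skills.
Only S7 contains 1, so S7 is forced; the remaining 8 skills need at least 2 more contractors (each remaining contractor adds at most 5) — so at least 3 contractors are needed, and 3 is optimal.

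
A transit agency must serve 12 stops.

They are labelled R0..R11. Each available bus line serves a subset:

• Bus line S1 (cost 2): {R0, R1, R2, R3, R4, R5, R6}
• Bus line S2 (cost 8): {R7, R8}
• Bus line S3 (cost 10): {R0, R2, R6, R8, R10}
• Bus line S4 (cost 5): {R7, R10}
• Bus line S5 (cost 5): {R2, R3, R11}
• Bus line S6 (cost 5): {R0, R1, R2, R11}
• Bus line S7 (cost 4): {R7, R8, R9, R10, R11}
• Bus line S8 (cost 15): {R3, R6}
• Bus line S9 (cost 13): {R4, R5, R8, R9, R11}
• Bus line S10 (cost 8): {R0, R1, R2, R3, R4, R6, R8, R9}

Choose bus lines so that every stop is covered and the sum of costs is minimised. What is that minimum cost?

S1, S7 together cover every stop (S1 ∪ S7 = {R0, R1, R2, R3, R4, R5, R6, R7, R8, R9, R10, R11}); total cost 2 + 4 = 6.
No covering selection has total cost below 6.

6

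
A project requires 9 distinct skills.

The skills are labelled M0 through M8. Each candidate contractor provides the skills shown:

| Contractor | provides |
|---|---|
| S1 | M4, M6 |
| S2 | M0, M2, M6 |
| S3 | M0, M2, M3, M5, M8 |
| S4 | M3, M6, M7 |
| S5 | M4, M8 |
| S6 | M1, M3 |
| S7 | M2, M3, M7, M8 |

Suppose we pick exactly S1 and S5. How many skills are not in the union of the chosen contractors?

Union of S1, S5 = {M4, M6, M8}.
Not covered: M0, M1, M2, M3, M5, M7 — 6 skills.

6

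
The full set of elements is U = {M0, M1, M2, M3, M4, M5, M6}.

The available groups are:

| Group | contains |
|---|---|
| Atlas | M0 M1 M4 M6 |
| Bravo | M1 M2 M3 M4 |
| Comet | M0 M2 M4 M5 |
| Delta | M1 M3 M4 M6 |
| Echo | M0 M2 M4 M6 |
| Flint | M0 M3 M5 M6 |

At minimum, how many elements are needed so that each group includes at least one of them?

2

The 2 elements {M4, M5} hit every group.
No single element lies in every group, so at least 2 are needed and 2 is optimal.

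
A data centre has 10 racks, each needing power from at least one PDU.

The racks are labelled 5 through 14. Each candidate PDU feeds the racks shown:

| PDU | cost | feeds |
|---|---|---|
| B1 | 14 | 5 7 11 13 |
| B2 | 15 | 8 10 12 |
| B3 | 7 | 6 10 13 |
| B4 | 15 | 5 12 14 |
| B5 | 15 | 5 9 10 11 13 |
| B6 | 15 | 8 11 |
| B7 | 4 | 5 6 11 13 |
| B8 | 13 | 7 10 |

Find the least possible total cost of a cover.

B4, B5, B6, B7, B8 together cover every rack (B4 ∪ B5 ∪ B6 ∪ B7 ∪ B8 = {5, 6, 7, 8, 9, 10, 11, 12, 13, 14}); total cost 15 + 15 + 15 + 4 + 13 = 62.
No covering selection has total cost below 62.

62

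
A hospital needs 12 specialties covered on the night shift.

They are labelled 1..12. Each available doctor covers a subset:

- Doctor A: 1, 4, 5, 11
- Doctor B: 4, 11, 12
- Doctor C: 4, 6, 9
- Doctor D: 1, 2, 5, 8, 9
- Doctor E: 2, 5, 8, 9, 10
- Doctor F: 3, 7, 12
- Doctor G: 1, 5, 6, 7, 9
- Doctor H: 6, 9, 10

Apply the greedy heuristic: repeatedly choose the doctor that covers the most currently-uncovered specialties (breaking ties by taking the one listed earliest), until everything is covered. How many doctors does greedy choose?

4

Greedy: pick D (covers 5 new) → pick B (covers 3 new) → pick F (covers 2 new) → pick H (covers 2 new). Total picks: 4.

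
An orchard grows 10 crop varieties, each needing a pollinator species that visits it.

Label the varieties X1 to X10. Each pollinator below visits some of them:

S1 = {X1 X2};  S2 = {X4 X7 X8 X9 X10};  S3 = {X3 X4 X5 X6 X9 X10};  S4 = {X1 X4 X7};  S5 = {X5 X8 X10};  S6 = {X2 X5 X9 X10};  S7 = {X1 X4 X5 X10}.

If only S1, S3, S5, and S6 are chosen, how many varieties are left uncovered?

Union of S1, S3, S5, S6 = {X1, X2, X3, X4, X5, X6, X8, X9, X10}.
Not covered: X7 — 1 variety.

1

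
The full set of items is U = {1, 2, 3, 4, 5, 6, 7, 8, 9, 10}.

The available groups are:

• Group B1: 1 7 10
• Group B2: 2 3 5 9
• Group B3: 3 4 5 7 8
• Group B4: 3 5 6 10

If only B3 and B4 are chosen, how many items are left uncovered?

3

Union of B3, B4 = {3, 4, 5, 6, 7, 8, 10}.
Not covered: 1, 2, 9 — 3 items.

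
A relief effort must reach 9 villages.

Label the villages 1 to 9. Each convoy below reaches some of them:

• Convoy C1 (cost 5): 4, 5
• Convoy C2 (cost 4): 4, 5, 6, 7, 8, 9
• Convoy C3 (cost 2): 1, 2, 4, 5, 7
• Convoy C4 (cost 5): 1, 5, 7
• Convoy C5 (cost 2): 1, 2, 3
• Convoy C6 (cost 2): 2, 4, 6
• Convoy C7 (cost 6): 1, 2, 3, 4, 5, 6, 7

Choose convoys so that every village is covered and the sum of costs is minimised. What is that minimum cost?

6

C2, C5 together cover every village (C2 ∪ C5 = {1, 2, 3, 4, 5, 6, 7, 8, 9}); total cost 4 + 2 = 6.
The greedy pick C3, C2, C5 costs 8; no covering selection beats 6.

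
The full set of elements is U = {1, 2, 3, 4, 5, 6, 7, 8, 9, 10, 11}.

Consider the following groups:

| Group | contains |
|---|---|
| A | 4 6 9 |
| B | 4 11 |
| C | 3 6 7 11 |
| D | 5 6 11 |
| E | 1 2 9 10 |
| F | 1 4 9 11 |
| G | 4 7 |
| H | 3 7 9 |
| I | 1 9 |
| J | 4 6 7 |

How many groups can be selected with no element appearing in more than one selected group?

D, G, I are pairwise disjoint (D={5,6,11}; G={4,7}; I={1,9}).
Every remaining group overlaps one of these, and no 4 of the listed groups are pairwise disjoint, so 3 is the maximum.

3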